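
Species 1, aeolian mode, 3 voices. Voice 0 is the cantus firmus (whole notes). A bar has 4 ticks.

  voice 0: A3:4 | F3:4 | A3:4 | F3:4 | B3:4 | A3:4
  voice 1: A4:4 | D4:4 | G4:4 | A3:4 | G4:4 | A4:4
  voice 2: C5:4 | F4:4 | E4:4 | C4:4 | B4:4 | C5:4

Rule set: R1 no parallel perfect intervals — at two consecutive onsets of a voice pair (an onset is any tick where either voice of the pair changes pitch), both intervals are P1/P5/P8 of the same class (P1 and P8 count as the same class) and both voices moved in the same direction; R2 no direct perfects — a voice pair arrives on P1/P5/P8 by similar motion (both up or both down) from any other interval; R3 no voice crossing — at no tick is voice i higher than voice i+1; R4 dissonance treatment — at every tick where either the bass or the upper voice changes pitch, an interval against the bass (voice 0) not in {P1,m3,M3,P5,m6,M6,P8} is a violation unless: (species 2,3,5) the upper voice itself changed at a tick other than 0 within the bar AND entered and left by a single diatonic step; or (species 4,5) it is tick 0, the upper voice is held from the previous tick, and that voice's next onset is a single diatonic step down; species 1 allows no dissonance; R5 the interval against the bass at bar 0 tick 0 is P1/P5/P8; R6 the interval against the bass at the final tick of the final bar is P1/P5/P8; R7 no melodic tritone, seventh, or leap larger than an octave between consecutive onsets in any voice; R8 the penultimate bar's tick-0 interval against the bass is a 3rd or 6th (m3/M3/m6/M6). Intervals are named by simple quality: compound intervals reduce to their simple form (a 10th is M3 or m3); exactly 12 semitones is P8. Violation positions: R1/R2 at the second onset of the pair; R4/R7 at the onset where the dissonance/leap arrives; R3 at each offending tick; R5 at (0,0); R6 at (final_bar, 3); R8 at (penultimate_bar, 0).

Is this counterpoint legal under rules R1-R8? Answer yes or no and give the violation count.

bar 0: v0=A3 v1=A4 v2=C5 (m3)
bar 1: v0=F3 v1=D4 v2=F4 (P8)
bar 2: v0=A3 v1=G4 v2=E4 (P5)
bar 3: v0=F3 v1=A3 v2=C4 (P5)
bar 4: v0=B3 v1=G4 v2=B4 (P8)
bar 5: v0=A3 v1=A4 v2=C5 (m3)
  R5 @ bar0.0: opens on m3
  R2 @ bar1.0: A3/C5 m3 -> F3/F4 P8 similar
  R3 @ bar2.0: G4 above E4
  R4 @ bar2.0: A3/G4 m7 untreated
  R3 @ bar2.1: G4 above E4
  R3 @ bar2.2: G4 above E4
  R3 @ bar2.3: G4 above E4
  R1 @ bar3.0: A3/E4 P5 -> F3/C4 P5 similar
  R7 @ bar3.0: G4->A3 leap 10st
  R2 @ bar4.0: F3/C4 P5 -> B3/B4 P8 similar
  R7 @ bar4.0: F3->B3 leap 6st
  R7 @ bar4.0: A3->G4 leap 10st
  R7 @ bar4.0: C4->B4 leap 11st
  R8 @ bar4.0: penult P8 not 3rd/6th
  R6 @ bar5.3: closes on m3

No (15 violations)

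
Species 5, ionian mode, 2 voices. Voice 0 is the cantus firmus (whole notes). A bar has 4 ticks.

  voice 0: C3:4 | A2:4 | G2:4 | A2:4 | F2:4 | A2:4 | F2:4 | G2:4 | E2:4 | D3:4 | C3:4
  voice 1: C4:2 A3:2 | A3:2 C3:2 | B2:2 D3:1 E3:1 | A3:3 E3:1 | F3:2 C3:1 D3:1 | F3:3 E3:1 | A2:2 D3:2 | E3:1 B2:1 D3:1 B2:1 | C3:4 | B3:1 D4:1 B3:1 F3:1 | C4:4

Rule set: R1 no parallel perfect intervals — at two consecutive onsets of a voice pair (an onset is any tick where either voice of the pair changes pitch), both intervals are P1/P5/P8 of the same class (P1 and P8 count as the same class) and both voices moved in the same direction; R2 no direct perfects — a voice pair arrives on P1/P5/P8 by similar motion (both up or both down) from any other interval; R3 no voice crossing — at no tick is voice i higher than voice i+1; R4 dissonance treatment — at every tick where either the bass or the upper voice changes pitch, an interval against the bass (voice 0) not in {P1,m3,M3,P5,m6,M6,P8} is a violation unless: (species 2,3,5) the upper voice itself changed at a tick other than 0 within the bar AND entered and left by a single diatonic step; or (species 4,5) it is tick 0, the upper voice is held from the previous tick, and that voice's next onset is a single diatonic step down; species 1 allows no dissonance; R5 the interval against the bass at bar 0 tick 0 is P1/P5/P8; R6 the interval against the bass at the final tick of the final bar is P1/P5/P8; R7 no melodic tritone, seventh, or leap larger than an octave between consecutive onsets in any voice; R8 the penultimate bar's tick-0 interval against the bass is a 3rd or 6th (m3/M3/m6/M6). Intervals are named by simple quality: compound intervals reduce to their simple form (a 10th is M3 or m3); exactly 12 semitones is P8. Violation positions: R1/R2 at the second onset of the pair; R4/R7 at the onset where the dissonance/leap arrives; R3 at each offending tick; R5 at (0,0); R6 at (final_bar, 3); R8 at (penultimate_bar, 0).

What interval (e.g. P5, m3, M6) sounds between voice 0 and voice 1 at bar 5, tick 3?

voice 0=A2 voice 1=E3 -> P5

P5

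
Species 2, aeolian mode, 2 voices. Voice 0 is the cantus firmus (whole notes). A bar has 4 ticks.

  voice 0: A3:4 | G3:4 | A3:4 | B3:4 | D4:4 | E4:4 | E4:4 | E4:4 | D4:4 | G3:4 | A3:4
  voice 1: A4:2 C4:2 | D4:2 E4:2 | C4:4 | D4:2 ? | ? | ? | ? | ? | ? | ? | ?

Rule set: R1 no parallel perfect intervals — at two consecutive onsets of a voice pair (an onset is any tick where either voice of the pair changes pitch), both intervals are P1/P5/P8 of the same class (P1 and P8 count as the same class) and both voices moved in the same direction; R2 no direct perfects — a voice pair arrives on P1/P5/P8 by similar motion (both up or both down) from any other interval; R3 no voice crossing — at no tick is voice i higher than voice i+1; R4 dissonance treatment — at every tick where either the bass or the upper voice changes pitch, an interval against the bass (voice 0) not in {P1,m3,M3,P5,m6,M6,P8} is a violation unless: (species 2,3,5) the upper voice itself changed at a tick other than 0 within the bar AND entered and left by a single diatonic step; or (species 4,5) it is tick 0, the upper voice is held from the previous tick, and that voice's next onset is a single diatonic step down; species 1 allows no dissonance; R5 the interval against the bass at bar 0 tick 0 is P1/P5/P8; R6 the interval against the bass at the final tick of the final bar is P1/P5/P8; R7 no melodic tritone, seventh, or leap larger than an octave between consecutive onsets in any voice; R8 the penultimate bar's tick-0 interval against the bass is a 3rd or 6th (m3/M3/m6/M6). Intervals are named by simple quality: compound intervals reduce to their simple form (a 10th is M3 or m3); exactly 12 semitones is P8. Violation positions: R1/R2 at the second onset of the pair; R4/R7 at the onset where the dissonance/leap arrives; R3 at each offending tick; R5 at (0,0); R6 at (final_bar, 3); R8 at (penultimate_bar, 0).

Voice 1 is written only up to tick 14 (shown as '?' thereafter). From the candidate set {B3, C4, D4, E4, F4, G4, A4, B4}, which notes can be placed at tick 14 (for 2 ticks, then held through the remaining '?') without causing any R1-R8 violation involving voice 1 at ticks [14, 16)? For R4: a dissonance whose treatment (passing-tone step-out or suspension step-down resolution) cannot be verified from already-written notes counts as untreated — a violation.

B3: legal
C4: violates R4
D4: legal
E4: violates R4
F4: violates R4
G4: legal
A4: violates R4
B4: legal

{B3, B4, D4, G4}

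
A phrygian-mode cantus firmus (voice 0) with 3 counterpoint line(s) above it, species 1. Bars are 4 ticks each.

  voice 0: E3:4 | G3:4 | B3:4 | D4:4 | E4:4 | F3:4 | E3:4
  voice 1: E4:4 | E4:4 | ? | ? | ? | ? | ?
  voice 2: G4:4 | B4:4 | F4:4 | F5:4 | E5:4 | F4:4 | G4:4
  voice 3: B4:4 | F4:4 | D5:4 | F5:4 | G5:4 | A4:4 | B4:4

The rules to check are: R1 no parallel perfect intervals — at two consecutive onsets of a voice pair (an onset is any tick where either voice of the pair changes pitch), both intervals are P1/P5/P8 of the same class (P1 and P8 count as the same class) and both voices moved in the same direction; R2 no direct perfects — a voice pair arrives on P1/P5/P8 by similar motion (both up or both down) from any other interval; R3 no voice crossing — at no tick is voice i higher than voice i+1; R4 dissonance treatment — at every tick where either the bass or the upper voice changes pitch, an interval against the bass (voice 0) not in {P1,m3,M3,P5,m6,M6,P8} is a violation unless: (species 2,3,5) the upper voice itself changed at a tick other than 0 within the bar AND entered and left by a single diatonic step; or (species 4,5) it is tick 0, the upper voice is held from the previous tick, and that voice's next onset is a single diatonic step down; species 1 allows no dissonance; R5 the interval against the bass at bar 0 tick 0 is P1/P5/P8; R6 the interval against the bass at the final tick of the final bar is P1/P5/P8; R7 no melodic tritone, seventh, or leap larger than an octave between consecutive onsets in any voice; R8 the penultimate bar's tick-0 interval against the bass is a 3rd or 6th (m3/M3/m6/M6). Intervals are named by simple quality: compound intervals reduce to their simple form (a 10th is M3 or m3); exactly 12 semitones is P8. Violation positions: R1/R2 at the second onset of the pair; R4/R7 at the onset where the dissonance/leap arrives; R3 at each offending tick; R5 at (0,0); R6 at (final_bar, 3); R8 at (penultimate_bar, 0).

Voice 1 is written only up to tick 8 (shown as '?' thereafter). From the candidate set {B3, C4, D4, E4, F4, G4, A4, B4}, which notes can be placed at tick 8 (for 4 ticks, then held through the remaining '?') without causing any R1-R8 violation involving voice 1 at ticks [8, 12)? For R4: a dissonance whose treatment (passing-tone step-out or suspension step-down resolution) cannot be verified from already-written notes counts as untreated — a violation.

B3: legal
C4: violates R4
D4: legal
E4: violates R4
F4: violates R4
G4: violates R2,R3
A4: violates R3,R4
B4: violates R2,R3

{B3, D4}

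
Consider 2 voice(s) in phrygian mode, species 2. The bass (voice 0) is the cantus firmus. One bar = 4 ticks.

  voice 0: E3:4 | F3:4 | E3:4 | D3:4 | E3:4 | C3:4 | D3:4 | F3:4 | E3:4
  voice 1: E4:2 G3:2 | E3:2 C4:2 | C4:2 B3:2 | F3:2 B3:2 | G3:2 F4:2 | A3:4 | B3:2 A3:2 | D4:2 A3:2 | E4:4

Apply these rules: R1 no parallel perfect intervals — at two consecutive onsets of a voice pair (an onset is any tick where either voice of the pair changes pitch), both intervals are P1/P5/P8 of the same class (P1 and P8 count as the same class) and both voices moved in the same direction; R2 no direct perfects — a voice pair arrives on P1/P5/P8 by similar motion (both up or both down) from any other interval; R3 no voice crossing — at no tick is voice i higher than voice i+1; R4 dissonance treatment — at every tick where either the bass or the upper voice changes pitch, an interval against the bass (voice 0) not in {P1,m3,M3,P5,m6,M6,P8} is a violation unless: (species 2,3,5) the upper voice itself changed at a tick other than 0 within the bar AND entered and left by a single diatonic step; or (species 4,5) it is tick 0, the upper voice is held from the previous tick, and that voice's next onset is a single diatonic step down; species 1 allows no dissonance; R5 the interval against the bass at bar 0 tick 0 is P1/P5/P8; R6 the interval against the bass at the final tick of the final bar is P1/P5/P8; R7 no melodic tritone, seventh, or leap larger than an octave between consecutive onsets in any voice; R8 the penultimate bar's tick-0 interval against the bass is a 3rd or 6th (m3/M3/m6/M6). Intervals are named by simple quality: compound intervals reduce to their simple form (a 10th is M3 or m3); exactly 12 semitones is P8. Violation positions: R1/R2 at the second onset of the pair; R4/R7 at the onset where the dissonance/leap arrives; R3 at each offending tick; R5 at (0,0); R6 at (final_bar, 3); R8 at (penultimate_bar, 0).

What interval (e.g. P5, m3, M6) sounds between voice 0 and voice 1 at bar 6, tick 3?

voice 0=D3 voice 1=A3 -> P5

P5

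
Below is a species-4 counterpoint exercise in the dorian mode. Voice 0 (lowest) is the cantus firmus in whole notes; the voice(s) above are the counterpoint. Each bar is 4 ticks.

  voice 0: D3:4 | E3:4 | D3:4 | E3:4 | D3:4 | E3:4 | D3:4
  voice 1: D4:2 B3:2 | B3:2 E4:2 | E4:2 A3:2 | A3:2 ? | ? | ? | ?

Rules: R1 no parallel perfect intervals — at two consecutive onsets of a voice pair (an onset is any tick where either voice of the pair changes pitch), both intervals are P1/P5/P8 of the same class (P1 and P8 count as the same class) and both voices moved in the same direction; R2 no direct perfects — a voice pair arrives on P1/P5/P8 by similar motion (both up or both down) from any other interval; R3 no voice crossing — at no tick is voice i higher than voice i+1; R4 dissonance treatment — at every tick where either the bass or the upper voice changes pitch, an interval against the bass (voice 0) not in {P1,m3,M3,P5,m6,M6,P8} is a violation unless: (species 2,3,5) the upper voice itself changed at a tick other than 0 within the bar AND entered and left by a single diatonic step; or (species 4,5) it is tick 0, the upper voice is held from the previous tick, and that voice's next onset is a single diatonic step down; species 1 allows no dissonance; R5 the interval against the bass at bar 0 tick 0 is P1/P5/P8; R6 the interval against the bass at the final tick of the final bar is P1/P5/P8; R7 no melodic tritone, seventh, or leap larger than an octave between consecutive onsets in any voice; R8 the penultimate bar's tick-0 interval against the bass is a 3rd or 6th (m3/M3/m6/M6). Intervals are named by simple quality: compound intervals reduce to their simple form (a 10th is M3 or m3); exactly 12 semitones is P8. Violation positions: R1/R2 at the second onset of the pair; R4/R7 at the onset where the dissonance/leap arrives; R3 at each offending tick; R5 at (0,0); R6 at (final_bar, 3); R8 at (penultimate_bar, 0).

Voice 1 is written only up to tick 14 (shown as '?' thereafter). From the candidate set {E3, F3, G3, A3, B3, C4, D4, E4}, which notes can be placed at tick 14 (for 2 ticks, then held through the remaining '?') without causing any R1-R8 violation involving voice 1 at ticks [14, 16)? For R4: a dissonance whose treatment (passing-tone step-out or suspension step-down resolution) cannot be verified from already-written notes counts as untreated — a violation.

{A3, B3, C4, E3, E4, G3}

E3: legal
F3: violates R4
G3: legal
A3: legal
B3: legal
C4: legal
D4: violates R4
E4: legal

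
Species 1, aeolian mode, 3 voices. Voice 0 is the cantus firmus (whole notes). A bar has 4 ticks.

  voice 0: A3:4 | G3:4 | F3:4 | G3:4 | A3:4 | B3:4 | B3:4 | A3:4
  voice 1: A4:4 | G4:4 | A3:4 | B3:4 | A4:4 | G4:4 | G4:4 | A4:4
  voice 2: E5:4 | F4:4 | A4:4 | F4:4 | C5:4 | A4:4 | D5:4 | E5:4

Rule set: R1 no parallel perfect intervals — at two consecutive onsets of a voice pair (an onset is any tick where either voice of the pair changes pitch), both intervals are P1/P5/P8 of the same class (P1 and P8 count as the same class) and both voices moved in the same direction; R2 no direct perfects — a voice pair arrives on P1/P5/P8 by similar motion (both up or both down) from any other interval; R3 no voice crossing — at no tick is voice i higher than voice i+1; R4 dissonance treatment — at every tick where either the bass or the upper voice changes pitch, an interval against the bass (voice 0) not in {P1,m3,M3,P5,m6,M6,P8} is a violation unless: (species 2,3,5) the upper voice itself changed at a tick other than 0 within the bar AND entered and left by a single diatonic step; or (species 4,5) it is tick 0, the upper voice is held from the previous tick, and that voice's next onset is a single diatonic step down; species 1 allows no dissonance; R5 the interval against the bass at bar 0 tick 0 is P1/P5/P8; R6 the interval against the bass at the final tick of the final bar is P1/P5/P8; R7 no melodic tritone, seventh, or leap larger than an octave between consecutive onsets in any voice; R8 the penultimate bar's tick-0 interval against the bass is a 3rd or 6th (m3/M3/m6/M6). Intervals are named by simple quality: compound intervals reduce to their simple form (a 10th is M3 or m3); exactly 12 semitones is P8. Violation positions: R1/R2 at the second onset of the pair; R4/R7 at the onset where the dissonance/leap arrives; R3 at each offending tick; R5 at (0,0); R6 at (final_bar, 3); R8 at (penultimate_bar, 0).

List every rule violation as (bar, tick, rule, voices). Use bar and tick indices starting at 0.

(1, 0, R1, (0, 1))
(1, 0, R3, (1, 2))
(1, 0, R4, (0, 2))
(1, 0, R7, (2,))
(1, 1, R3, (1, 2))
(1, 2, R3, (1, 2))
(1, 3, R3, (1, 2))
(2, 0, R7, (1,))
(3, 0, R4, (0, 2))
(4, 0, R2, (0, 1))
(4, 0, R7, (1,))
(5, 0, R4, (0, 2))
(7, 0, R1, (1, 2))

bar 0: v0=A3 v1=A4 v2=E5 downbeat P5
bar 1: v0=G3 v1=G4 v2=F4 downbeat m7
bar 2: v0=F3 v1=A3 v2=A4 downbeat M3
bar 3: v0=G3 v1=B3 v2=F4 downbeat m7
bar 4: v0=A3 v1=A4 v2=C5 downbeat m3
bar 5: v0=B3 v1=G4 v2=A4 downbeat m7
bar 6: v0=B3 v1=G4 v2=D5 downbeat m3
bar 7: v0=A3 v1=A4 v2=E5 downbeat P5
  -> R1 @ bar 1 tick 0 v(0, 1): A3/A4 P8 -> G3/G4 P8 similar
  -> R3 @ bar 1 tick 0 v(1, 2): G4 above F4
  -> R4 @ bar 1 tick 0 v(0, 2): G3/F4 m7 untreated
  -> R7 @ bar 1 tick 0 v(2,): E5->F4 leap 11st
  -> R3 @ bar 1 tick 1 v(1, 2): G4 above F4
  -> R3 @ bar 1 tick 2 v(1, 2): G4 above F4
  -> R3 @ bar 1 tick 3 v(1, 2): G4 above F4
  -> R7 @ bar 2 tick 0 v(1,): G4->A3 leap 10st
  -> R4 @ bar 3 tick 0 v(0, 2): G3/F4 m7 untreated
  -> R2 @ bar 4 tick 0 v(0, 1): G3/B3 M3 -> A3/A4 P8 similar
  -> R7 @ bar 4 tick 0 v(1,): B3->A4 leap 10st
  -> R4 @ bar 5 tick 0 v(0, 2): B3/A4 m7 untreated
  -> R1 @ bar 7 tick 0 v(1, 2): G4/D5 P5 -> A4/E5 P5 similar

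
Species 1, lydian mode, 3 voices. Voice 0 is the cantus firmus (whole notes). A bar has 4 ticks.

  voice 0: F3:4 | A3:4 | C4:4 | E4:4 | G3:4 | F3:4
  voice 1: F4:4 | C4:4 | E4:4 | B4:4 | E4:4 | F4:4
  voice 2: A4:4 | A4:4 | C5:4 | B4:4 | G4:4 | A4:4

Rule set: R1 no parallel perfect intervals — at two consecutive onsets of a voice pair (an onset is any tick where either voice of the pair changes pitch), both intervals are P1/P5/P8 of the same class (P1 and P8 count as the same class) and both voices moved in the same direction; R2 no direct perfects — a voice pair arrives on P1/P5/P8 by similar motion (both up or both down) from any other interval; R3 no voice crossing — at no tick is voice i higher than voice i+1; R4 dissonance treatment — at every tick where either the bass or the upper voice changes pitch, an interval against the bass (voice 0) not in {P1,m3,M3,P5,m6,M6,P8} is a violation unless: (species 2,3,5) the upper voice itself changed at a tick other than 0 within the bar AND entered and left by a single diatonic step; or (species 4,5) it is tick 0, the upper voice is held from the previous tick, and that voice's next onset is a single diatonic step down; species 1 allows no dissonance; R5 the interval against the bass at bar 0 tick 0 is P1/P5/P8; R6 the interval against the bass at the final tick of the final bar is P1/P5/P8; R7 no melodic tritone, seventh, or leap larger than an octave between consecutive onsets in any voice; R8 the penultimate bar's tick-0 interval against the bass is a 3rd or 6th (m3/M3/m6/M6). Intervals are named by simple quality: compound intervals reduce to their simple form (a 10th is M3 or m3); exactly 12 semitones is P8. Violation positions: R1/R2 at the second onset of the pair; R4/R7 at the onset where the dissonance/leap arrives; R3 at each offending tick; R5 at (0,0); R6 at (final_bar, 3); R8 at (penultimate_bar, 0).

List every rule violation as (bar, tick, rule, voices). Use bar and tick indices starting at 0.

bar 0: v0=F3 v1=F4 v2=A4 downbeat M3
bar 1: v0=A3 v1=C4 v2=A4 downbeat P8
bar 2: v0=C4 v1=E4 v2=C5 downbeat P8
bar 3: v0=E4 v1=B4 v2=B4 downbeat P5
bar 4: v0=G3 v1=E4 v2=G4 downbeat P8
bar 5: v0=F3 v1=F4 v2=A4 downbeat M3
  -> R5 @ bar 0 tick 0 v(0, 2): opens on M3
  -> R1 @ bar 2 tick 0 v(0, 2): A3/A4 P8 -> C4/C5 P8 similar
  -> R2 @ bar 3 tick 0 v(0, 1): C4/E4 M3 -> E4/B4 P5 similar
  -> R2 @ bar 4 tick 0 v(0, 2): E4/B4 P5 -> G3/G4 P8 similar
  -> R8 @ bar 4 tick 0 v(0, 2): penult P8 not 3rd/6th
  -> R6 @ bar 5 tick 3 v(0, 2): closes on M3

(0, 0, R5, (0, 2))
(2, 0, R1, (0, 2))
(3, 0, R2, (0, 1))
(4, 0, R2, (0, 2))
(4, 0, R8, (0, 2))
(5, 3, R6, (0, 2))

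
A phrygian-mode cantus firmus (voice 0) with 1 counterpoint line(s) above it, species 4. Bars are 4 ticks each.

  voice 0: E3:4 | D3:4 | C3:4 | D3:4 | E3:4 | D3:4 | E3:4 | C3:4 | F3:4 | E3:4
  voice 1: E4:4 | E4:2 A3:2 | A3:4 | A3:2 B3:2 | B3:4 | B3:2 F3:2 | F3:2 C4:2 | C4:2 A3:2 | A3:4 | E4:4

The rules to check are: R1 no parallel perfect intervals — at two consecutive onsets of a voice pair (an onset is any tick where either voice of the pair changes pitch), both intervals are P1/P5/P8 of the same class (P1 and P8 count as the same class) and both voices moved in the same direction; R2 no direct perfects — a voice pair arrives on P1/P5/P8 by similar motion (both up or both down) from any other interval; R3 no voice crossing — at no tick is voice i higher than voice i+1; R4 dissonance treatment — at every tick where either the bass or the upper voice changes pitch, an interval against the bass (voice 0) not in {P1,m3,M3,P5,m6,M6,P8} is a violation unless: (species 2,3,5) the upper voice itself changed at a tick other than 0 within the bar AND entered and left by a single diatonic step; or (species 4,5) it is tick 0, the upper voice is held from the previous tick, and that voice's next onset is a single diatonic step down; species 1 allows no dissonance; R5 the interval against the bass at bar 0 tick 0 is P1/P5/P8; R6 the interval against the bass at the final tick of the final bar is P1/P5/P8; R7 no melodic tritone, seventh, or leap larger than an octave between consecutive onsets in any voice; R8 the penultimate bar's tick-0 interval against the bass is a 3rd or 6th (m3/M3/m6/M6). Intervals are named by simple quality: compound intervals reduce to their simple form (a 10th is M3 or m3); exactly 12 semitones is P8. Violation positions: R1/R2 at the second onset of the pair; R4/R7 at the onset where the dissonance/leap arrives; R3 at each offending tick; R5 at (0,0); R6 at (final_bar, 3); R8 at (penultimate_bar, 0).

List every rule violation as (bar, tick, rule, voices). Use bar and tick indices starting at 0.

(1, 0, R4, (0, 1))
(5, 2, R7, (1,))
(6, 0, R4, (0, 1))

bar 0: v0=E3 v1=E4 downbeat P8
bar 1: v0=D3 v1=E4 downbeat M2
bar 2: v0=C3 v1=A3 downbeat M6
bar 3: v0=D3 v1=A3 downbeat P5
bar 4: v0=E3 v1=B3 downbeat P5
bar 5: v0=D3 v1=B3 downbeat M6
bar 6: v0=E3 v1=F3 downbeat m2
bar 7: v0=C3 v1=C4 downbeat P8
bar 8: v0=F3 v1=A3 downbeat M3
bar 9: v0=E3 v1=E4 downbeat P8
  -> R4 @ bar 1 tick 0 v(0, 1): D3/E4 M2 untreated
  -> R7 @ bar 5 tick 2 v(1,): B3->F3 leap 6st
  -> R4 @ bar 6 tick 0 v(0, 1): E3/F3 m2 untreated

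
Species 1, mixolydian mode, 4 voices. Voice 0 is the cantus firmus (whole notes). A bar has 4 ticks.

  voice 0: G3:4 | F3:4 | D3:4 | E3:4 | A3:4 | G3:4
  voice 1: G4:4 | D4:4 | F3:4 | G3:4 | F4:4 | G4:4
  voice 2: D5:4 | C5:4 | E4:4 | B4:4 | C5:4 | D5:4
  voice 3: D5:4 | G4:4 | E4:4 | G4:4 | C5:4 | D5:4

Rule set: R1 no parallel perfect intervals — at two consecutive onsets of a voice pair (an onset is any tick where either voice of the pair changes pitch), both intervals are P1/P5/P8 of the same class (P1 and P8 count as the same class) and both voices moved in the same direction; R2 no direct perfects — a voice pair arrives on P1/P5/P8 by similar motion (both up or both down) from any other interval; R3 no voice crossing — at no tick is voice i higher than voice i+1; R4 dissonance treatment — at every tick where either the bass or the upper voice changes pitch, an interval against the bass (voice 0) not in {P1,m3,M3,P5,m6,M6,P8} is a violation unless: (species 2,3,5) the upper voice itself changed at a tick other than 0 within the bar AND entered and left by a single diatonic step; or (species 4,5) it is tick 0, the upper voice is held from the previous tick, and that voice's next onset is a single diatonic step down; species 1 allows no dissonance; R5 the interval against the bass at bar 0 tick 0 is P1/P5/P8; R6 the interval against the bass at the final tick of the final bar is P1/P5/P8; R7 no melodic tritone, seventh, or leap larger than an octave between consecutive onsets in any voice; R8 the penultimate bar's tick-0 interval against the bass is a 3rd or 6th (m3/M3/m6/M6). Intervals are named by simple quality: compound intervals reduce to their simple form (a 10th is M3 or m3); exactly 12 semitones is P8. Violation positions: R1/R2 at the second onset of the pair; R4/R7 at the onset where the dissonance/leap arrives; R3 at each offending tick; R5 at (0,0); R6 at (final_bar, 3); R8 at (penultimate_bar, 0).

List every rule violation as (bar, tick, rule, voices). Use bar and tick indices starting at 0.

(1, 0, R1, (0, 2))
(1, 0, R3, (2, 3))
(1, 0, R4, (0, 3))
(1, 1, R3, (2, 3))
(1, 2, R3, (2, 3))
(1, 3, R3, (2, 3))
(2, 0, R2, (2, 3))
(2, 0, R4, (0, 2))
(2, 0, R4, (0, 3))
(3, 0, R2, (0, 2))
(3, 0, R2, (1, 3))
(3, 0, R3, (2, 3))
(3, 1, R3, (2, 3))
(3, 2, R3, (2, 3))
(3, 3, R3, (2, 3))
(4, 0, R2, (1, 2))
(4, 0, R2, (1, 3))
(4, 0, R2, (2, 3))
(4, 0, R7, (1,))
(5, 0, R1, (1, 2))
(5, 0, R1, (1, 3))
(5, 0, R1, (2, 3))

bar 0: v0=G3 v1=G4 v2=D5 v3=D5 downbeat P5
bar 1: v0=F3 v1=D4 v2=C5 v3=G4 downbeat M2
bar 2: v0=D3 v1=F3 v2=E4 v3=E4 downbeat M2
bar 3: v0=E3 v1=G3 v2=B4 v3=G4 downbeat m3
bar 4: v0=A3 v1=F4 v2=C5 v3=C5 downbeat m3
bar 5: v0=G3 v1=G4 v2=D5 v3=D5 downbeat P5
  -> R1 @ bar 1 tick 0 v(0, 2): G3/D5 P5 -> F3/C5 P5 similar
  -> R3 @ bar 1 tick 0 v(2, 3): C5 above G4
  -> R4 @ bar 1 tick 0 v(0, 3): F3/G4 M2 untreated
  -> R3 @ bar 1 tick 1 v(2, 3): C5 above G4
  -> R3 @ bar 1 tick 2 v(2, 3): C5 above G4
  -> R3 @ bar 1 tick 3 v(2, 3): C5 above G4
  -> R2 @ bar 2 tick 0 v(2, 3): C5/G4 P4 -> E4/E4 P1 similar
  -> R4 @ bar 2 tick 0 v(0, 2): D3/E4 M2 untreated
  -> R4 @ bar 2 tick 0 v(0, 3): D3/E4 M2 untreated
  -> R2 @ bar 3 tick 0 v(0, 2): D3/E4 M2 -> E3/B4 P5 similar
  -> R2 @ bar 3 tick 0 v(1, 3): F3/E4 M7 -> G3/G4 P8 similar
  -> R3 @ bar 3 tick 0 v(2, 3): B4 above G4
  -> R3 @ bar 3 tick 1 v(2, 3): B4 above G4
  -> R3 @ bar 3 tick 2 v(2, 3): B4 above G4
  -> R3 @ bar 3 tick 3 v(2, 3): B4 above G4
  -> R2 @ bar 4 tick 0 v(1, 2): G3/B4 M3 -> F4/C5 P5 similar
  -> R2 @ bar 4 tick 0 v(1, 3): G3/G4 P8 -> F4/C5 P5 similar
  -> R2 @ bar 4 tick 0 v(2, 3): B4/G4 M3 -> C5/C5 P1 similar
  -> R7 @ bar 4 tick 0 v(1,): G3->F4 leap 10st
  -> R1 @ bar 5 tick 0 v(1, 2): F4/C5 P5 -> G4/D5 P5 similar
  -> R1 @ bar 5 tick 0 v(1, 3): F4/C5 P5 -> G4/D5 P5 similar
  -> R1 @ bar 5 tick 0 v(2, 3): C5/C5 P1 -> D5/D5 P1 similar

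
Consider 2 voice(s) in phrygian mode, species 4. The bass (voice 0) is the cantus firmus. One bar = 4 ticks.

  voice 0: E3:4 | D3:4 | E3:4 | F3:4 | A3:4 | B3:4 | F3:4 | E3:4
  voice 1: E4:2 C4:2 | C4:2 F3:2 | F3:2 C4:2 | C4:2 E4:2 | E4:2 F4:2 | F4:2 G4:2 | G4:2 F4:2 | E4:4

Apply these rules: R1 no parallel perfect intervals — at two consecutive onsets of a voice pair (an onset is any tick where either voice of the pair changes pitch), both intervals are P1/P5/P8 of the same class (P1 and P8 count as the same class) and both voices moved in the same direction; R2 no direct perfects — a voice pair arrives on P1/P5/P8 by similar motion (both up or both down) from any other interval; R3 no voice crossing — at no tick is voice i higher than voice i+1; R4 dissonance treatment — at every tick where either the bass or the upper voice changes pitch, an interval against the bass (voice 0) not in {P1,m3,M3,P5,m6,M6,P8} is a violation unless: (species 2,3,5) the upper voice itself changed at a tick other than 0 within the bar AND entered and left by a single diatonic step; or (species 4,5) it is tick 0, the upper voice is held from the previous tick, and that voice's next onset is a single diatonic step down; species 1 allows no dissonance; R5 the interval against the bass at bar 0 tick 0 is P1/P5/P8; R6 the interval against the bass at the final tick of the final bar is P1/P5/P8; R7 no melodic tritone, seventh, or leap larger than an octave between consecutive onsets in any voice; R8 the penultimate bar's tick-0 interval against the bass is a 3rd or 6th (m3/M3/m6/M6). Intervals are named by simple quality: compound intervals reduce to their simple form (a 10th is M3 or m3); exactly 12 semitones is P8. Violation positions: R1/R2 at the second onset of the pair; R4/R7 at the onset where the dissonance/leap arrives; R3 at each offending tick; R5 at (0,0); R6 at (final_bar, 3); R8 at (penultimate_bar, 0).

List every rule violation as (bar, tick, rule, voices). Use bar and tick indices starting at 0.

(1, 0, R4, (0, 1))
(2, 0, R4, (0, 1))
(3, 2, R4, (0, 1))
(5, 0, R4, (0, 1))
(6, 0, R7, (0,))
(6, 0, R8, (0, 1))
(7, 0, R1, (0, 1))

bar 0: v0=E3 v1=E4 downbeat P8
bar 1: v0=D3 v1=C4 downbeat m7
bar 2: v0=E3 v1=F3 downbeat m2
bar 3: v0=F3 v1=C4 downbeat P5
bar 4: v0=A3 v1=E4 downbeat P5
bar 5: v0=B3 v1=F4 downbeat TT
bar 6: v0=F3 v1=G4 downbeat M2
bar 7: v0=E3 v1=E4 downbeat P8
  -> R4 @ bar 1 tick 0 v(0, 1): D3/C4 m7 untreated
  -> R4 @ bar 2 tick 0 v(0, 1): E3/F3 m2 untreated
  -> R4 @ bar 3 tick 2 v(0, 1): F3/E4 M7 untreated
  -> R4 @ bar 5 tick 0 v(0, 1): B3/F4 TT untreated
  -> R7 @ bar 6 tick 0 v(0,): B3->F3 leap 6st
  -> R8 @ bar 6 tick 0 v(0, 1): penult M2 not 3rd/6th
  -> R1 @ bar 7 tick 0 v(0, 1): F3/F4 P8 -> E3/E4 P8 similar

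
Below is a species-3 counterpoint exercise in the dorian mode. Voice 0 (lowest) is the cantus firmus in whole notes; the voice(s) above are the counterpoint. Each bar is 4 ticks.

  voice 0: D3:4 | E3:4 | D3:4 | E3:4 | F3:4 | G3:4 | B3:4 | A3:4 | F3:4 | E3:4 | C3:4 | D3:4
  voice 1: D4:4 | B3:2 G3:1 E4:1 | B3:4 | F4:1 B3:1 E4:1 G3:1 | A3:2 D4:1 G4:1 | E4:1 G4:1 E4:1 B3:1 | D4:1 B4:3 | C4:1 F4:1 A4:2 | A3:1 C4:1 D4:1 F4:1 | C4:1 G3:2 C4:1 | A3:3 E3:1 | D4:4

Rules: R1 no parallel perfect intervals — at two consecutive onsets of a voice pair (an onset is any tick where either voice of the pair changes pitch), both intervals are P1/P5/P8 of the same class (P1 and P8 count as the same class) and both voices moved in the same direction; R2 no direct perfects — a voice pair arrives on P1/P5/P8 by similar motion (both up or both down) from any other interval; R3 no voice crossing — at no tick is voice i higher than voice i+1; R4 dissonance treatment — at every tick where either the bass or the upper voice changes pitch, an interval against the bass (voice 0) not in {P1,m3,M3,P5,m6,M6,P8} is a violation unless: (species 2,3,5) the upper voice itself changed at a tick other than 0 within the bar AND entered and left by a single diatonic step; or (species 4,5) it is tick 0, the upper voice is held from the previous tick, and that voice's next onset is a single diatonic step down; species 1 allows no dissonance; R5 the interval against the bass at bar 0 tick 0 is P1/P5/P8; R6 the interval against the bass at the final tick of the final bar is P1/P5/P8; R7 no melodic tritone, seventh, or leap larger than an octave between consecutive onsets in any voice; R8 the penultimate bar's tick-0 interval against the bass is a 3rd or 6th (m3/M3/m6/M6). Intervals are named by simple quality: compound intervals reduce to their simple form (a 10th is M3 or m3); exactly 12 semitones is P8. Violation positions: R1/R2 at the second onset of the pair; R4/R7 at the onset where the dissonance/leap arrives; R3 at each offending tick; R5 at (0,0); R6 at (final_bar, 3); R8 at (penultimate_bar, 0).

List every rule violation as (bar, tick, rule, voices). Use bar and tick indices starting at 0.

bar 0: v0=D3 v1=D4 downbeat P8
bar 1: v0=E3 v1=B3 downbeat P5
bar 2: v0=D3 v1=B3 downbeat M6
bar 3: v0=E3 v1=F4 downbeat m2
bar 4: v0=F3 v1=A3 downbeat M3
bar 5: v0=G3 v1=E4 downbeat M6
bar 6: v0=B3 v1=D4 downbeat m3
bar 7: v0=A3 v1=C4 downbeat m3
bar 8: v0=F3 v1=A3 downbeat M3
bar 9: v0=E3 v1=C4 downbeat m6
bar 10: v0=C3 v1=A3 downbeat M6
bar 11: v0=D3 v1=D4 downbeat P8
  -> R4 @ bar 3 tick 0 v(0, 1): E3/F4 m2 untreated
  -> R7 @ bar 3 tick 0 v(1,): B3->F4 leap 6st
  -> R7 @ bar 3 tick 1 v(1,): F4->B3 leap 6st
  -> R4 @ bar 4 tick 3 v(0, 1): F3/G4 M2 untreated
  -> R7 @ bar 7 tick 0 v(1,): B4->C4 leap 11st
  -> R2 @ bar 11 tick 0 v(0, 1): C3/E3 M3 -> D3/D4 P8 similar
  -> R7 @ bar 11 tick 0 v(1,): E3->D4 leap 10st

(3, 0, R4, (0, 1))
(3, 0, R7, (1,))
(3, 1, R7, (1,))
(4, 3, R4, (0, 1))
(7, 0, R7, (1,))
(11, 0, R2, (0, 1))
(11, 0, R7, (1,))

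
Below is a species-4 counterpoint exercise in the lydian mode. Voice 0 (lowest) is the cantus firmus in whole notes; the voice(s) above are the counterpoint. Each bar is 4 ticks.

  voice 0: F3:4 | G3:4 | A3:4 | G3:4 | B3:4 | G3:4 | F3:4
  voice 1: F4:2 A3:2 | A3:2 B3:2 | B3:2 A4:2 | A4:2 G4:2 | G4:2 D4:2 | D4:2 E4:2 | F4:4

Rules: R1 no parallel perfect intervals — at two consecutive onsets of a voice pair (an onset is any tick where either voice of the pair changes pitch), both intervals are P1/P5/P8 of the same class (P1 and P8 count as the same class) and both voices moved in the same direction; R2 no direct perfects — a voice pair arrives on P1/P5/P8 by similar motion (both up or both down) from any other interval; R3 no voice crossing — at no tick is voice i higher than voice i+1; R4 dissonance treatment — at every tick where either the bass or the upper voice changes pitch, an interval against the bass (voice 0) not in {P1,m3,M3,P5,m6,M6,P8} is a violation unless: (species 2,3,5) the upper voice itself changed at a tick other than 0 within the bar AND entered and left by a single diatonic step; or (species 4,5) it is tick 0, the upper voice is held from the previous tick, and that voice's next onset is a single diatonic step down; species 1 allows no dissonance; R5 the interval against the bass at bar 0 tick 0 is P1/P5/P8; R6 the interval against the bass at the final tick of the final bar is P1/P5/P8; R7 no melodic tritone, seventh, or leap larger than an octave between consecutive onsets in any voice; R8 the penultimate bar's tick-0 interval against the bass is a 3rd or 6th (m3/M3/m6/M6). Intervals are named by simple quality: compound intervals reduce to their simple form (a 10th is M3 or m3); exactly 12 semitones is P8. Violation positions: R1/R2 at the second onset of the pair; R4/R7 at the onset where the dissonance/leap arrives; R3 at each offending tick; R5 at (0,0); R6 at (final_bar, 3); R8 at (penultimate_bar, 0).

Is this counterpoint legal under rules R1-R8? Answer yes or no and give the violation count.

No (4 violations)

bar 0: v0=F3 v1=F4 (P8)
bar 1: v0=G3 v1=A3 (M2)
bar 2: v0=A3 v1=B3 (M2)
bar 3: v0=G3 v1=A4 (M2)
bar 4: v0=B3 v1=G4 (m6)
bar 5: v0=G3 v1=D4 (P5)
bar 6: v0=F3 v1=F4 (P8)
  R4 @ bar1.0: G3/A3 M2 untreated
  R4 @ bar2.0: A3/B3 M2 untreated
  R7 @ bar2.2: B3->A4 leap 10st
  R8 @ bar5.0: penult P5 not 3rd/6th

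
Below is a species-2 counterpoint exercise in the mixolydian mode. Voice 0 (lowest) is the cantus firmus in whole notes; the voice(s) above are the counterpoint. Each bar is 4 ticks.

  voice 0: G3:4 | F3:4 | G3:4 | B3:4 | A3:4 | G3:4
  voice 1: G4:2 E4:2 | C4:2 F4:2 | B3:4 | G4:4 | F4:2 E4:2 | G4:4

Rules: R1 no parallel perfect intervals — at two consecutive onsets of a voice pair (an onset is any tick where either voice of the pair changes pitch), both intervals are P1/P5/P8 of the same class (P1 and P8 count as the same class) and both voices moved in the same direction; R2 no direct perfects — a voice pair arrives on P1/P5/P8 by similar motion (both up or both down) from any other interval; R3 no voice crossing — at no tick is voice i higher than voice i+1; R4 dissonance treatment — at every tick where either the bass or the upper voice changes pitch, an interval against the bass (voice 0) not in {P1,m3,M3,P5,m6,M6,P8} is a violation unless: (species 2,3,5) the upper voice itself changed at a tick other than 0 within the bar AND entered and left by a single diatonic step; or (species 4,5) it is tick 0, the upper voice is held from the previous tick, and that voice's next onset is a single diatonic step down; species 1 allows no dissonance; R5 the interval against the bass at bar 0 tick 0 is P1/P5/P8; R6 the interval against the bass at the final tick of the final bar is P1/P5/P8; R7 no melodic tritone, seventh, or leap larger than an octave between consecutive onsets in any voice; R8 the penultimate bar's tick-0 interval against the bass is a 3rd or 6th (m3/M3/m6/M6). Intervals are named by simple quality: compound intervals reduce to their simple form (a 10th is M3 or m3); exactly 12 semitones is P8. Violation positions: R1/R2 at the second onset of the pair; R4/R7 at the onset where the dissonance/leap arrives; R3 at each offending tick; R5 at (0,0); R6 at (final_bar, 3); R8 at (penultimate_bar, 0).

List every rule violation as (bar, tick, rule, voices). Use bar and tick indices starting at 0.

(1, 0, R2, (0, 1))
(2, 0, R7, (1,))

bar 0: v0=G3 v1=G4 downbeat P8
bar 1: v0=F3 v1=C4 downbeat P5
bar 2: v0=G3 v1=B3 downbeat M3
bar 3: v0=B3 v1=G4 downbeat m6
bar 4: v0=A3 v1=F4 downbeat m6
bar 5: v0=G3 v1=G4 downbeat P8
  -> R2 @ bar 1 tick 0 v(0, 1): G3/E4 M6 -> F3/C4 P5 similar
  -> R7 @ bar 2 tick 0 v(1,): F4->B3 leap 6st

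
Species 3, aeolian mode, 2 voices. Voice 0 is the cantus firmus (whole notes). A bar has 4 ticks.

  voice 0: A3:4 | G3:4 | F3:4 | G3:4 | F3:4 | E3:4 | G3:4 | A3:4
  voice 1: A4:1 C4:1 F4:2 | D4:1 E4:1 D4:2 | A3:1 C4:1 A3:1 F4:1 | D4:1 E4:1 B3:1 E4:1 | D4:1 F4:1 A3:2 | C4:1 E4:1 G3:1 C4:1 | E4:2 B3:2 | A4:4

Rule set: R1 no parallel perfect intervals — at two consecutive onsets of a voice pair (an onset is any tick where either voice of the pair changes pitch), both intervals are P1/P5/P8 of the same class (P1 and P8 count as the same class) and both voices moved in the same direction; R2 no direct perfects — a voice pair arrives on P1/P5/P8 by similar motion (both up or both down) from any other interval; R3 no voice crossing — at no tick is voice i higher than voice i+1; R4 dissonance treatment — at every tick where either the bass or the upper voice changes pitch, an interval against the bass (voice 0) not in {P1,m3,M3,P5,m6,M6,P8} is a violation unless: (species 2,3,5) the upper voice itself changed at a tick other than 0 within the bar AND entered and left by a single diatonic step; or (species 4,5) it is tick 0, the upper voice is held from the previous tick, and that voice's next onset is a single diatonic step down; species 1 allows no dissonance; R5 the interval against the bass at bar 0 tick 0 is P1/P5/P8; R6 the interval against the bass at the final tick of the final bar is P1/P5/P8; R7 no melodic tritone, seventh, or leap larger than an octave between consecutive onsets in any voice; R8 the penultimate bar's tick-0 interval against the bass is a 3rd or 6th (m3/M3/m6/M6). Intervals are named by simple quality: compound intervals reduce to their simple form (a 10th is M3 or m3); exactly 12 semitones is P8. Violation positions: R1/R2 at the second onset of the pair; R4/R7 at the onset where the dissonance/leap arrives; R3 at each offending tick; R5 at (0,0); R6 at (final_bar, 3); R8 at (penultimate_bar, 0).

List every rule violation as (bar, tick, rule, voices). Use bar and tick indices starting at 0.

bar 0: v0=A3 v1=A4 downbeat P8
bar 1: v0=G3 v1=D4 downbeat P5
bar 2: v0=F3 v1=A3 downbeat M3
bar 3: v0=G3 v1=D4 downbeat P5
bar 4: v0=F3 v1=D4 downbeat M6
bar 5: v0=E3 v1=C4 downbeat m6
bar 6: v0=G3 v1=E4 downbeat M6
bar 7: v0=A3 v1=A4 downbeat P8
  -> R2 @ bar 1 tick 0 v(0, 1): A3/F4 m6 -> G3/D4 P5 similar
  -> R2 @ bar 7 tick 0 v(0, 1): G3/B3 M3 -> A3/A4 P8 similar
  -> R7 @ bar 7 tick 0 v(1,): B3->A4 leap 10st

(1, 0, R2, (0, 1))
(7, 0, R2, (0, 1))
(7, 0, R7, (1,))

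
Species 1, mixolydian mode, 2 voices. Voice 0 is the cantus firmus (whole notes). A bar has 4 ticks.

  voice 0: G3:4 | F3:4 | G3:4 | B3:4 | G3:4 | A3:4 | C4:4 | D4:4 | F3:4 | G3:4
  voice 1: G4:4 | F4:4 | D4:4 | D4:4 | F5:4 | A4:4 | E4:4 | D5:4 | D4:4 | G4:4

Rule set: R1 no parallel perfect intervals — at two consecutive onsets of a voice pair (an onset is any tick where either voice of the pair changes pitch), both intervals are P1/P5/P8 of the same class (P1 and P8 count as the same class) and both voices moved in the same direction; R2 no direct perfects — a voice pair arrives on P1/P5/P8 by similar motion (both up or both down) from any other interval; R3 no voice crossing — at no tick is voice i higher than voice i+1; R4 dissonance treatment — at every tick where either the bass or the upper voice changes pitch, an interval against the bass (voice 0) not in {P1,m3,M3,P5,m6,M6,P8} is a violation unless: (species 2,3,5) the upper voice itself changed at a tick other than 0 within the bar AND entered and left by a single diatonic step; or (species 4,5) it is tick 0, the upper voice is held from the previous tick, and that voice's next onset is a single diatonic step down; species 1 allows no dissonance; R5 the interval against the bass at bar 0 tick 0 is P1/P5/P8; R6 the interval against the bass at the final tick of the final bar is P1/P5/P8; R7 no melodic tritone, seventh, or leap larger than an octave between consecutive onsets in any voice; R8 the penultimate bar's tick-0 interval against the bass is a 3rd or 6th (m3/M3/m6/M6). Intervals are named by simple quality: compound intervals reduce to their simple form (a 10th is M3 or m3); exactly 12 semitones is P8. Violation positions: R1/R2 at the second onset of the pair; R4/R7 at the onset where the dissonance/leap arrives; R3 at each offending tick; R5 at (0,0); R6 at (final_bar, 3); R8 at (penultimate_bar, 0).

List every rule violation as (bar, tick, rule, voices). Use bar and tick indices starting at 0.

bar 0: v0=G3 v1=G4 downbeat P8
bar 1: v0=F3 v1=F4 downbeat P8
bar 2: v0=G3 v1=D4 downbeat P5
bar 3: v0=B3 v1=D4 downbeat m3
bar 4: v0=G3 v1=F5 downbeat m7
bar 5: v0=A3 v1=A4 downbeat P8
bar 6: v0=C4 v1=E4 downbeat M3
bar 7: v0=D4 v1=D5 downbeat P8
bar 8: v0=F3 v1=D4 downbeat M6
bar 9: v0=G3 v1=G4 downbeat P8
  -> R1 @ bar 1 tick 0 v(0, 1): G3/G4 P8 -> F3/F4 P8 similar
  -> R4 @ bar 4 tick 0 v(0, 1): G3/F5 m7 untreated
  -> R7 @ bar 4 tick 0 v(1,): D4->F5 leap 15st
  -> R2 @ bar 7 tick 0 v(0, 1): C4/E4 M3 -> D4/D5 P8 similar
  -> R7 @ bar 7 tick 0 v(1,): E4->D5 leap 10st
  -> R2 @ bar 9 tick 0 v(0, 1): F3/D4 M6 -> G3/G4 P8 similar

(1, 0, R1, (0, 1))
(4, 0, R4, (0, 1))
(4, 0, R7, (1,))
(7, 0, R2, (0, 1))
(7, 0, R7, (1,))
(9, 0, R2, (0, 1))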